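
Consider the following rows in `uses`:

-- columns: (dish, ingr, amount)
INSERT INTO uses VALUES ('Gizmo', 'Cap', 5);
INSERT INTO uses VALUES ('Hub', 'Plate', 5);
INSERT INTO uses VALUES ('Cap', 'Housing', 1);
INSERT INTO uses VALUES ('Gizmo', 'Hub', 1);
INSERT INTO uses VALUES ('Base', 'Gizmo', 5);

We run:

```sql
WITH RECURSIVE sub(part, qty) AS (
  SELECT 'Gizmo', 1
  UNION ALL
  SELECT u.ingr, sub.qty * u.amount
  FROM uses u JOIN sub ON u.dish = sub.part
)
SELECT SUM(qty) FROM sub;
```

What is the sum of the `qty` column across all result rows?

Base: (Gizmo, qty=1).
Iteration 1: components of {Gizmo} -> Cap = 1*5 = 5, Hub = 1*1 = 1.
Iteration 2: components of {Cap,Hub} -> Housing = 5*1 = 5, Plate = 1*5 = 5.
Iteration 3: no further components; recursion stops.
SUM(qty) = 1 + 5 + 1 + 5 + 5 = 17.

17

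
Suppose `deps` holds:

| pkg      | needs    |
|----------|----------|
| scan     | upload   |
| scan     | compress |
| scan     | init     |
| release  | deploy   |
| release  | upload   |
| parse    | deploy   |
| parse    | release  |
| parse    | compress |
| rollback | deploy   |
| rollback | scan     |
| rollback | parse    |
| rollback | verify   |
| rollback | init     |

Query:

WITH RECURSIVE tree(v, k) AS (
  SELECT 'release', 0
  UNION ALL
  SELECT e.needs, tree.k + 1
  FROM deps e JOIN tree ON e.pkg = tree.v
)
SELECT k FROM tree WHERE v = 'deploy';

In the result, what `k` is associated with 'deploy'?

1

Base: (release, k=0).
Iteration 1: edges from {release} -> (deploy, k=1), (upload, k=1).
Iteration 2: no outgoing edges from {deploy,upload}; recursion stops.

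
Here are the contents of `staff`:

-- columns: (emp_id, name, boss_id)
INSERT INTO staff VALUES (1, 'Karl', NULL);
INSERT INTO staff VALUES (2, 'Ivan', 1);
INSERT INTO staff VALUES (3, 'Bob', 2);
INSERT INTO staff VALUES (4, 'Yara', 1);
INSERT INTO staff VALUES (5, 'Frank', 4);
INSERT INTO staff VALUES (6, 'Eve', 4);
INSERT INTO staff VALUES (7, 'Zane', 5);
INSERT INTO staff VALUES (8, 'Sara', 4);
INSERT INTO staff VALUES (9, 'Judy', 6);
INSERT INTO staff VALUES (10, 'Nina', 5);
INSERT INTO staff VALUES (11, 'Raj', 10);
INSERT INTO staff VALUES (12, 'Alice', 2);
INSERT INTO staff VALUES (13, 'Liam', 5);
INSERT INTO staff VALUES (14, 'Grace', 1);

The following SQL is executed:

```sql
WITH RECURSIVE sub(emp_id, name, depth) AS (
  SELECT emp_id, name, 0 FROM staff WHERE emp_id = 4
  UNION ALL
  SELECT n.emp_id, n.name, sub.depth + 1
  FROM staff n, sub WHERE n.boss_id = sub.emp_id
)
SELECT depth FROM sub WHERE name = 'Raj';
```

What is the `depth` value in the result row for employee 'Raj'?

3

Base: emp_id=4 (Yara) at depth 0.
Iteration 1: rows with boss_id in {4} -> Frank (id 5, depth 1), Eve (id 6, depth 1), Sara (id 8, depth 1).
Iteration 2: rows with boss_id in {5,6,8} -> Zane (id 7, depth 2), Judy (id 9, depth 2), Nina (id 10, depth 2), Liam (id 13, depth 2).
Iteration 3: rows with boss_id in {7,9,10,13} -> Raj (id 11, depth 3).
Iteration 4: no rows with boss_id in {11}; recursion stops.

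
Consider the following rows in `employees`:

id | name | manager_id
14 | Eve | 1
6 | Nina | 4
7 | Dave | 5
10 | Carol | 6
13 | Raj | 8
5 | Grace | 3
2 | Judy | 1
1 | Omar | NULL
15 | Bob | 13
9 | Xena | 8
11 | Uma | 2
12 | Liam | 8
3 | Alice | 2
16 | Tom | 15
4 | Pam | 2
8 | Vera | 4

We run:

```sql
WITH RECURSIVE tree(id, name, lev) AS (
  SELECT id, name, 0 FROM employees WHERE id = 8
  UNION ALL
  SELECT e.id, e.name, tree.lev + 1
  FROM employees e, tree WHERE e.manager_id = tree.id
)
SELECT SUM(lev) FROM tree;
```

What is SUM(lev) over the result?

Base: id=8 (Vera) at lev 0.
Iteration 1: rows with manager_id in {8} -> Xena (id 9, lev 1), Liam (id 12, lev 1), Raj (id 13, lev 1).
Iteration 2: rows with manager_id in {9,12,13} -> Bob (id 15, lev 2).
Iteration 3: rows with manager_id in {15} -> Tom (id 16, lev 3).
Iteration 4: no rows with manager_id in {16}; recursion stops.
SUM(lev) = 0 + 1 + 1 + 1 + 2 + 3 = 8.

8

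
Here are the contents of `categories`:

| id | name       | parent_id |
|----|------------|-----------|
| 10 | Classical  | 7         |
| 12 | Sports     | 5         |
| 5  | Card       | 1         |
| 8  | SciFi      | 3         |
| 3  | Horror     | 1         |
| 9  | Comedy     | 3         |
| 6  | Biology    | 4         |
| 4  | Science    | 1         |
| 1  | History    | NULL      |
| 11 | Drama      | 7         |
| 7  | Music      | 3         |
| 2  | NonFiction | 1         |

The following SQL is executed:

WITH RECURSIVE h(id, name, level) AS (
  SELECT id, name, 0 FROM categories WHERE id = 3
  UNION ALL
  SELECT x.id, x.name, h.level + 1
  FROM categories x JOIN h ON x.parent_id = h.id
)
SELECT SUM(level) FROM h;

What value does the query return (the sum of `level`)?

7

Base: id=3 (Horror) at level 0.
Iteration 1: rows with parent_id in {3} -> Music (id 7, level 1), SciFi (id 8, level 1), Comedy (id 9, level 1).
Iteration 2: rows with parent_id in {7,8,9} -> Classical (id 10, level 2), Drama (id 11, level 2).
Iteration 3: no rows with parent_id in {10,11}; recursion stops.
SUM(level) = 0 + 1 + 1 + 1 + 2 + 2 = 7.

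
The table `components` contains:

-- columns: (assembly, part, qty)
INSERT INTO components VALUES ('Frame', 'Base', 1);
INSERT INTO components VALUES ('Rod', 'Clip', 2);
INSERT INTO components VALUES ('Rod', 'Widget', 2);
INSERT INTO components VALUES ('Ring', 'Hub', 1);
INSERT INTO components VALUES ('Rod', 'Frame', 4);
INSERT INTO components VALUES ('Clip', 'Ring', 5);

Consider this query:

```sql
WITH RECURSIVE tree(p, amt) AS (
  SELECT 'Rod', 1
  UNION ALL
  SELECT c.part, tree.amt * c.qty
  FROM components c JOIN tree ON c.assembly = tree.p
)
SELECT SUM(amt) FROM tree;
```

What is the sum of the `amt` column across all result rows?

Base: (Rod, amt=1).
Iteration 1: components of {Rod} -> Clip = 1*2 = 2, Frame = 1*4 = 4, Widget = 1*2 = 2.
Iteration 2: components of {Clip,Frame,Widget} -> Base = 4*1 = 4, Ring = 2*5 = 10.
Iteration 3: components of {Base,Ring} -> Hub = 10*1 = 10.
Iteration 4: no further components; recursion stops.
SUM(amt) = 1 + 2 + 4 + 2 + 4 + 10 + 10 = 33.

33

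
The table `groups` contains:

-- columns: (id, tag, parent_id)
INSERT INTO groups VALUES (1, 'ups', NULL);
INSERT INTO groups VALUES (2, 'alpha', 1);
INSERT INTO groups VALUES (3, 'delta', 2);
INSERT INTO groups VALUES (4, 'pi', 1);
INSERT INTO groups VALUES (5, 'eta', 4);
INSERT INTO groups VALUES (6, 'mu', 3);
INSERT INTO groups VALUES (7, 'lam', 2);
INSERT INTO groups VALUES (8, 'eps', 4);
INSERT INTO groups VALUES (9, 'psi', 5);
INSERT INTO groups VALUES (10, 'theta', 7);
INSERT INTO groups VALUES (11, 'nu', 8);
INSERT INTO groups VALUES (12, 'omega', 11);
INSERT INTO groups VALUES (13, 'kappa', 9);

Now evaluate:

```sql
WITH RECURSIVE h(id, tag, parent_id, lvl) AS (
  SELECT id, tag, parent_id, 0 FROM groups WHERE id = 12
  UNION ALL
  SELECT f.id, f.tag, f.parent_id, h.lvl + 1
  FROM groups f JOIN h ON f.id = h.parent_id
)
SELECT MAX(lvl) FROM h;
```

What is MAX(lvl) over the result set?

4

Base: id=12 (omega), parent_id=11, lvl 0.
Iteration 1: join on id=11 -> nu (id 11, parent_id=8, lvl 1).
Iteration 2: join on id=8 -> eps (id 8, parent_id=4, lvl 2).
Iteration 3: join on id=4 -> pi (id 4, parent_id=1, lvl 3).
Iteration 4: join on id=1 -> ups (id 1, parent_id=NULL, lvl 4).
Iteration 5: parent_id is NULL; no match; recursion stops.
lvl values: 0, 1, 2, 3, 4; the maximum is 4.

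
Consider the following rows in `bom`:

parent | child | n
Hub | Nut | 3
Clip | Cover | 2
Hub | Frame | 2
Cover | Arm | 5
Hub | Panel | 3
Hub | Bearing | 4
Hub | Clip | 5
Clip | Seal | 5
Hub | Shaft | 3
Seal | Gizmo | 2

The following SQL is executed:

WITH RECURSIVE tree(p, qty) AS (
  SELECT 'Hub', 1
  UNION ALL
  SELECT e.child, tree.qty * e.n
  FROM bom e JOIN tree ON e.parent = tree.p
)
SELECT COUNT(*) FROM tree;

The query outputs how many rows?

Base: (Hub, qty=1).
Iteration 1: components of {Hub} -> Bearing = 1*4 = 4, Clip = 1*5 = 5, Frame = 1*2 = 2, Nut = 1*3 = 3, Panel = 1*3 = 3, Shaft = 1*3 = 3.
Iteration 2: components of {Bearing,Clip,Frame,Nut,Panel,Shaft} -> Cover = 5*2 = 10, Seal = 5*5 = 25.
Iteration 3: components of {Cover,Seal} -> Arm = 10*5 = 50, Gizmo = 25*2 = 50.
Iteration 4: no further components; recursion stops.
Total rows emitted: 11.

11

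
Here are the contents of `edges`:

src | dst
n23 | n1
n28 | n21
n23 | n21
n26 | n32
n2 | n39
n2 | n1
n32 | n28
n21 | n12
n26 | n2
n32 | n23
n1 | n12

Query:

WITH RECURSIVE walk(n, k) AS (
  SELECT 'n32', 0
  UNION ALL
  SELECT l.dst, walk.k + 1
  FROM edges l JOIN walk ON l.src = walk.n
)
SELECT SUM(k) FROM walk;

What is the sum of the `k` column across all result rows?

Base: (n32, k=0).
Iteration 1: edges from {n32} -> (n23, k=1), (n28, k=1).
Iteration 2: edges from {n23,n28} -> (n1, k=2), (n21, k=2) x2. [UNION ALL keeps all 3 new rows, including repeats]
Iteration 3: edges from {n1,n21} -> (n12, k=3) x3. [UNION ALL keeps all 3 new rows, including repeats]
Iteration 4: no outgoing edges from {n12}; recursion stops.
SUM(k) = 0 + 1 + 1 + 2 + 2 + 2 + 3 + 3 + 3 = 17.

17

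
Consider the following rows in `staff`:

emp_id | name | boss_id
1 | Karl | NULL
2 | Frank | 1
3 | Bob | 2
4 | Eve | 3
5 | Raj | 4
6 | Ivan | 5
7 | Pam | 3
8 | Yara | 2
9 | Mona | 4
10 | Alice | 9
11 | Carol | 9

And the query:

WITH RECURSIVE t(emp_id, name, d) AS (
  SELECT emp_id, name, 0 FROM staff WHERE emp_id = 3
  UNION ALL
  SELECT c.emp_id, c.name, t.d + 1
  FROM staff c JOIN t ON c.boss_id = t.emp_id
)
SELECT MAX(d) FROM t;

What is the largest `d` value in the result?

Base: emp_id=3 (Bob) at d 0.
Iteration 1: rows with boss_id in {3} -> Eve (id 4, d 1), Pam (id 7, d 1).
Iteration 2: rows with boss_id in {4,7} -> Raj (id 5, d 2), Mona (id 9, d 2).
Iteration 3: rows with boss_id in {5,9} -> Ivan (id 6, d 3), Alice (id 10, d 3), Carol (id 11, d 3).
Iteration 4: no rows with boss_id in {6,10,11}; recursion stops.
d values: 0, 1, 1, 2, 2, 3, 3, 3; the maximum is 3.

3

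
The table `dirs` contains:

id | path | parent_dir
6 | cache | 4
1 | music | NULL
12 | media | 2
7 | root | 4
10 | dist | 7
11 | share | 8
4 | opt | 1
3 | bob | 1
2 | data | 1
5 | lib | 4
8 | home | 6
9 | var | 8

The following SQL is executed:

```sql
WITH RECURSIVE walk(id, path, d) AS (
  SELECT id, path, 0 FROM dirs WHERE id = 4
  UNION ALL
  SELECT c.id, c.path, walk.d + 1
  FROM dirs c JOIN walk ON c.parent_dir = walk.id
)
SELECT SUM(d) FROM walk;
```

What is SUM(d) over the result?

Base: id=4 (opt) at d 0.
Iteration 1: rows with parent_dir in {4} -> lib (id 5, d 1), cache (id 6, d 1), root (id 7, d 1).
Iteration 2: rows with parent_dir in {5,6,7} -> home (id 8, d 2), dist (id 10, d 2).
Iteration 3: rows with parent_dir in {8,10} -> var (id 9, d 3), share (id 11, d 3).
Iteration 4: no rows with parent_dir in {9,11}; recursion stops.
SUM(d) = 0 + 1 + 1 + 1 + 2 + 2 + 3 + 3 = 13.

13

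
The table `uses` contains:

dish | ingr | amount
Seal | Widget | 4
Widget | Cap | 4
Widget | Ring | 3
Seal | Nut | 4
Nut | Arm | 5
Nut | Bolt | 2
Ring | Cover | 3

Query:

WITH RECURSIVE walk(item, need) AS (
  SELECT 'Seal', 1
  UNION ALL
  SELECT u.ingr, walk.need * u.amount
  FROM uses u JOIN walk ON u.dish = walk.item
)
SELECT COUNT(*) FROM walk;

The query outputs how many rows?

8

Base: (Seal, need=1).
Iteration 1: components of {Seal} -> Nut = 1*4 = 4, Widget = 1*4 = 4.
Iteration 2: components of {Nut,Widget} -> Arm = 4*5 = 20, Bolt = 4*2 = 8, Cap = 4*4 = 16, Ring = 4*3 = 12.
Iteration 3: components of {Arm,Bolt,Cap,Ring} -> Cover = 12*3 = 36.
Iteration 4: no further components; recursion stops.
Total rows emitted: 8.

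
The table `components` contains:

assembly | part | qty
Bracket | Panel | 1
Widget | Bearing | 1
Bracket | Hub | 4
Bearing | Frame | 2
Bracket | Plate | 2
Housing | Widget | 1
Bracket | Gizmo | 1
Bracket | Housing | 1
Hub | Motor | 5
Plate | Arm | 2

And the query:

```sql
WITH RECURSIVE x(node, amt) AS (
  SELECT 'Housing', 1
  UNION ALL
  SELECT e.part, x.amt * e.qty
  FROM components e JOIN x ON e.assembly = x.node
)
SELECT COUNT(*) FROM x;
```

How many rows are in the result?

4

Base: (Housing, amt=1).
Iteration 1: components of {Housing} -> Widget = 1*1 = 1.
Iteration 2: components of {Widget} -> Bearing = 1*1 = 1.
Iteration 3: components of {Bearing} -> Frame = 1*2 = 2.
Iteration 4: no further components; recursion stops.
Total rows emitted: 4.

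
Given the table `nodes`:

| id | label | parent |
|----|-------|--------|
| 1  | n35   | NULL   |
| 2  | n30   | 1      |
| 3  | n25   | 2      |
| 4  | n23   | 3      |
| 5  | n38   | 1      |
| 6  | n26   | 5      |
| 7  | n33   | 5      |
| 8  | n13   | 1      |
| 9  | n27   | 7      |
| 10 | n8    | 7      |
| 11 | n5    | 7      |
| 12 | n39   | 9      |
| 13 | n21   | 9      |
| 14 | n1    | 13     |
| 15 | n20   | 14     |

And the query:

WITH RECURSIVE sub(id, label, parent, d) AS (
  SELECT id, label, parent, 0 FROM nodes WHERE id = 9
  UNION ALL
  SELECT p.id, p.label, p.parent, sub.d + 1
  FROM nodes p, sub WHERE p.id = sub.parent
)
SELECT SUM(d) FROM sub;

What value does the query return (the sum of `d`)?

6

Base: id=9 (n27), parent=7, d 0.
Iteration 1: join on id=7 -> n33 (id 7, parent=5, d 1).
Iteration 2: join on id=5 -> n38 (id 5, parent=1, d 2).
Iteration 3: join on id=1 -> n35 (id 1, parent=NULL, d 3).
Iteration 4: parent is NULL; no match; recursion stops.
SUM(d) = 0 + 1 + 2 + 3 = 6.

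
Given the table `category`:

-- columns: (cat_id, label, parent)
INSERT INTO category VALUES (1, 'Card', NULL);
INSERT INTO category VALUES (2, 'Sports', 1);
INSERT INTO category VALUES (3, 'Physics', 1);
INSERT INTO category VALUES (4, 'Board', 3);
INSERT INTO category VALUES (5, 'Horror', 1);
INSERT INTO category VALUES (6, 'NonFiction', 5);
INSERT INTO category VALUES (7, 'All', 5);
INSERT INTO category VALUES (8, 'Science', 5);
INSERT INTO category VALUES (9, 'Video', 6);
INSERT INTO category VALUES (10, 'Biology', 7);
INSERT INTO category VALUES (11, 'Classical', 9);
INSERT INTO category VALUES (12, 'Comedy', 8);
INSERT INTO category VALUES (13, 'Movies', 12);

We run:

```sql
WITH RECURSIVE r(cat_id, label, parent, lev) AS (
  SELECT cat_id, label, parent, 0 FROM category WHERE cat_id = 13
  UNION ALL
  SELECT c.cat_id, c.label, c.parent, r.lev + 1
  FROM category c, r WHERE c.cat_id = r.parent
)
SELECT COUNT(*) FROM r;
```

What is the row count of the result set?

5

Base: cat_id=13 (Movies), parent=12, lev 0.
Iteration 1: join on cat_id=12 -> Comedy (id 12, parent=8, lev 1).
Iteration 2: join on cat_id=8 -> Science (id 8, parent=5, lev 2).
Iteration 3: join on cat_id=5 -> Horror (id 5, parent=1, lev 3).
Iteration 4: join on cat_id=1 -> Card (id 1, parent=NULL, lev 4).
Iteration 5: parent is NULL; no match; recursion stops.
Total rows emitted: 5.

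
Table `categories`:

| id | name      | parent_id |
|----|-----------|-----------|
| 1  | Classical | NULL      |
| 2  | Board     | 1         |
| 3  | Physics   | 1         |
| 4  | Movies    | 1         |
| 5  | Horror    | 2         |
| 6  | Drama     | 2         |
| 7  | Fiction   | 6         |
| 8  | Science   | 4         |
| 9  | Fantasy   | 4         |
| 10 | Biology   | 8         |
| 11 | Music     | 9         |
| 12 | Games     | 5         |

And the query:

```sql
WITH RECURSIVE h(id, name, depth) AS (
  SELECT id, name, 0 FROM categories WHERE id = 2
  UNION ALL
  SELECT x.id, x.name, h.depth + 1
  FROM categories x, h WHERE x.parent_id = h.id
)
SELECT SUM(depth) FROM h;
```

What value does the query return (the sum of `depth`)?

6

Base: id=2 (Board) at depth 0.
Iteration 1: rows with parent_id in {2} -> Horror (id 5, depth 1), Drama (id 6, depth 1).
Iteration 2: rows with parent_id in {5,6} -> Fiction (id 7, depth 2), Games (id 12, depth 2).
Iteration 3: no rows with parent_id in {7,12}; recursion stops.
SUM(depth) = 0 + 1 + 1 + 2 + 2 = 6.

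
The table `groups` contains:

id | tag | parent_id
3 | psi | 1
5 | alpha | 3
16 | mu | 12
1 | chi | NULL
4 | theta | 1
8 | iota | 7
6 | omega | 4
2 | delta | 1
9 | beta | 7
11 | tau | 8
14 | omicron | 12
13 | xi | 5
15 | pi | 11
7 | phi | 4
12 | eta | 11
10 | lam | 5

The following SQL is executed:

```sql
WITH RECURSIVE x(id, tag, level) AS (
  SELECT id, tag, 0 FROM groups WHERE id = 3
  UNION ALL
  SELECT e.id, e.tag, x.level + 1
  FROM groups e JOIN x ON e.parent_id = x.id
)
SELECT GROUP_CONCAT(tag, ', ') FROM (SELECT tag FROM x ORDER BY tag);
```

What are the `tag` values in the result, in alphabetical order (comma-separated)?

alpha, lam, psi, xi

Base: id=3 (psi) at level 0.
Iteration 1: rows with parent_id in {3} -> alpha (id 5, level 1).
Iteration 2: rows with parent_id in {5} -> lam (id 10, level 2), xi (id 13, level 2).
Iteration 3: no rows with parent_id in {10,13}; recursion stops.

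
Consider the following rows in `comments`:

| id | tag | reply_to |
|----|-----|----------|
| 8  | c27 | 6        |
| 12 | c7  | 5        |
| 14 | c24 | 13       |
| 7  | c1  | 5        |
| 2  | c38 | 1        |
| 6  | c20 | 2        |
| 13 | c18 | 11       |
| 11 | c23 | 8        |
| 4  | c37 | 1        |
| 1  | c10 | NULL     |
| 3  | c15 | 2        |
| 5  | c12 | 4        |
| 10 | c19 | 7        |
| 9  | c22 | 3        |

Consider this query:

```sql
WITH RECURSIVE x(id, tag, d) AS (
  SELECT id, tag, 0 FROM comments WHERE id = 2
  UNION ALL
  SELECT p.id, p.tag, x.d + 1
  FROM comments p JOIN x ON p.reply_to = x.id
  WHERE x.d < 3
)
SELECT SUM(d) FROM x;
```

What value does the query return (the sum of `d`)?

9

Base: id=2 (c38) at d 0.
Iteration 1: rows with reply_to in {2} -> c15 (id 3, d 1), c20 (id 6, d 1).
Iteration 2: rows with reply_to in {3,6} -> c27 (id 8, d 2), c22 (id 9, d 2).
Iteration 3: rows with reply_to in {8,9} -> c23 (id 11, d 3).
Iteration 4: d < 3 fails for all current rows; recursion stops.
SUM(d) = 0 + 1 + 1 + 2 + 2 + 3 = 9.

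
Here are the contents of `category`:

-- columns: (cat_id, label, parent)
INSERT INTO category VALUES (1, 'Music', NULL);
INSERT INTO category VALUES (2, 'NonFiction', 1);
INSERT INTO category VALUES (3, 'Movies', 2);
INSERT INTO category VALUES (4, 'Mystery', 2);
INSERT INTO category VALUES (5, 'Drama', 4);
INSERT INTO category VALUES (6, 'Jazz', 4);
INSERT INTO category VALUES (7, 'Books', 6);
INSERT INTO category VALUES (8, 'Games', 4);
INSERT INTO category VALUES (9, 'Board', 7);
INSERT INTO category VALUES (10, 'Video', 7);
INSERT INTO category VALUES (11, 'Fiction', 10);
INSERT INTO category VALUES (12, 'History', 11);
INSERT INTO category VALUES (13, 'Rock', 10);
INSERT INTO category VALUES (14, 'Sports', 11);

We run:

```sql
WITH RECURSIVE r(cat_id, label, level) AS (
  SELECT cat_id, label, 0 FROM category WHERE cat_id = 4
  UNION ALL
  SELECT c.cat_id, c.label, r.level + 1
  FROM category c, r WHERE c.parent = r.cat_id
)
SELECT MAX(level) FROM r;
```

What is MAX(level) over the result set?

5

Base: cat_id=4 (Mystery) at level 0.
Iteration 1: rows with parent in {4} -> Drama (id 5, level 1), Jazz (id 6, level 1), Games (id 8, level 1).
Iteration 2: rows with parent in {5,6,8} -> Books (id 7, level 2).
Iteration 3: rows with parent in {7} -> Board (id 9, level 3), Video (id 10, level 3).
Iteration 4: rows with parent in {9,10} -> Fiction (id 11, level 4), Rock (id 13, level 4).
Iteration 5: rows with parent in {11,13} -> History (id 12, level 5), Sports (id 14, level 5).
Iteration 6: no rows with parent in {12,14}; recursion stops.
level values: 0, 1, 1, 1, 2, 3, 3, 4, 4, 5, 5; the maximum is 5.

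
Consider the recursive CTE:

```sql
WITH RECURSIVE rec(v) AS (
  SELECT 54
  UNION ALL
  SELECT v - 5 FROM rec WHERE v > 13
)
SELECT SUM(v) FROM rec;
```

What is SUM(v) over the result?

Base: v=54.
Iteration 1: 54 > 13 holds -> v = 54 - 5 = 49.
Iteration 2: 49 > 13 holds -> v = 49 - 5 = 44.
Iteration 3: 44 > 13 holds -> v = 44 - 5 = 39.
Iteration 4: 39 > 13 holds -> v = 39 - 5 = 34.
Iteration 5: 34 > 13 holds -> v = 34 - 5 = 29.
Iteration 6: 29 > 13 holds -> v = 29 - 5 = 24.
Iteration 7: 24 > 13 holds -> v = 24 - 5 = 19.
Iteration 8: 19 > 13 holds -> v = 19 - 5 = 14.
Iteration 9: 14 > 13 holds -> v = 14 - 5 = 9.
Iteration 10: 9 > 13 fails; recursion stops.
SUM(v) = 54 + 49 + 44 + 39 + 34 + 29 + 24 + 19 + 14 + 9 = 315.

315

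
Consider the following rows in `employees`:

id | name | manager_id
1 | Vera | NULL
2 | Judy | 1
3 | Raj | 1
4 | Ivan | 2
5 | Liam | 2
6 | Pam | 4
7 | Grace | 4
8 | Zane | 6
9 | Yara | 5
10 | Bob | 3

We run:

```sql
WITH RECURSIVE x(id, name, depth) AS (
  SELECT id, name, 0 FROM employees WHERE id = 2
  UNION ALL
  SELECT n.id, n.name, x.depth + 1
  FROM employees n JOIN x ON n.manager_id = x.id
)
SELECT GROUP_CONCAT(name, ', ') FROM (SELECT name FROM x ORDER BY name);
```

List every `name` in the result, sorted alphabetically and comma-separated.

Base: id=2 (Judy) at depth 0.
Iteration 1: rows with manager_id in {2} -> Ivan (id 4, depth 1), Liam (id 5, depth 1).
Iteration 2: rows with manager_id in {4,5} -> Pam (id 6, depth 2), Grace (id 7, depth 2), Yara (id 9, depth 2).
Iteration 3: rows with manager_id in {6,7,9} -> Zane (id 8, depth 3).
Iteration 4: no rows with manager_id in {8}; recursion stops.

Grace, Ivan, Judy, Liam, Pam, Yara, Zane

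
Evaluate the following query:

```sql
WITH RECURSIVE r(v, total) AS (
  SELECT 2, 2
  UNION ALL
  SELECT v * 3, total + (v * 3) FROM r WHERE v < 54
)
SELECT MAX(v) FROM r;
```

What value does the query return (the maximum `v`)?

54

Base: v=2, total=2.
Iteration 1: 2 < 54 holds -> v = 2 * 3 = 6, total = 2 + 6 = 8.
Iteration 2: 6 < 54 holds -> v = 6 * 3 = 18, total = 8 + 18 = 26.
Iteration 3: 18 < 54 holds -> v = 18 * 3 = 54, total = 26 + 54 = 80.
Iteration 4: 54 < 54 fails; recursion stops.
v values: 2, 6, 18, 54; the maximum is 54.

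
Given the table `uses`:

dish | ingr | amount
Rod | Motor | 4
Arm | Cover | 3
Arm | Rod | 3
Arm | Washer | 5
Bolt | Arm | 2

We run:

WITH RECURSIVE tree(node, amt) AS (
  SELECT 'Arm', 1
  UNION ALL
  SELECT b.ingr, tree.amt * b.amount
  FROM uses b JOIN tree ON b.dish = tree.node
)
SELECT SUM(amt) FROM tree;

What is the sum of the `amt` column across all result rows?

24

Base: (Arm, amt=1).
Iteration 1: components of {Arm} -> Cover = 1*3 = 3, Rod = 1*3 = 3, Washer = 1*5 = 5.
Iteration 2: components of {Cover,Rod,Washer} -> Motor = 3*4 = 12.
Iteration 3: no further components; recursion stops.
SUM(amt) = 1 + 3 + 3 + 5 + 12 = 24.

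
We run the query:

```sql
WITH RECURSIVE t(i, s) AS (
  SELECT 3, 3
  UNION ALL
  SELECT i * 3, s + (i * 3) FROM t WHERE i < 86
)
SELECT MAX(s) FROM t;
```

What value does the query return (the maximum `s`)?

Base: i=3, s=3.
Iteration 1: 3 < 86 holds -> i = 3 * 3 = 9, s = 3 + 9 = 12.
Iteration 2: 9 < 86 holds -> i = 9 * 3 = 27, s = 12 + 27 = 39.
Iteration 3: 27 < 86 holds -> i = 27 * 3 = 81, s = 39 + 81 = 120.
Iteration 4: 81 < 86 holds -> i = 81 * 3 = 243, s = 120 + 243 = 363.
Iteration 5: 243 < 86 fails; recursion stops.
s values: 3, 12, 39, 120, 363; the maximum is 363.

363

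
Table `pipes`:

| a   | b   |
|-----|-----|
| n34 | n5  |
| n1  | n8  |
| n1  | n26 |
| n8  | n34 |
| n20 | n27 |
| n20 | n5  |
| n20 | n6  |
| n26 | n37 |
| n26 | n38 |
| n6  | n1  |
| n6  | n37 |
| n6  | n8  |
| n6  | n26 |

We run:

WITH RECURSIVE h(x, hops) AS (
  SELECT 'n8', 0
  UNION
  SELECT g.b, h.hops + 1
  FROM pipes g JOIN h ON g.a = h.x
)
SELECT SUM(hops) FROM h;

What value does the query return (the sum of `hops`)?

3

Base: (n8, hops=0).
Iteration 1: edges from {n8} -> (n34, hops=1).
Iteration 2: edges from {n34} -> (n5, hops=2).
Iteration 3: no outgoing edges from {n5}; recursion stops.
SUM(hops) = 0 + 1 + 2 = 3.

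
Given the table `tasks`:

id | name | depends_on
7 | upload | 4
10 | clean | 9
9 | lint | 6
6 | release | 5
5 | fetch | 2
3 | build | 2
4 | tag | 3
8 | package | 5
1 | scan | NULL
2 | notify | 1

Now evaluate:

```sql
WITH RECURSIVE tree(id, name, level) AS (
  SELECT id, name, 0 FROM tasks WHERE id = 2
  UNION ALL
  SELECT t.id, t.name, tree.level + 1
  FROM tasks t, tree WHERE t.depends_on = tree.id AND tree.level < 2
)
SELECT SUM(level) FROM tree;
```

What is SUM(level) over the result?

Base: id=2 (notify) at level 0.
Iteration 1: rows with depends_on in {2} -> build (id 3, level 1), fetch (id 5, level 1).
Iteration 2: rows with depends_on in {3,5} -> tag (id 4, level 2), release (id 6, level 2), package (id 8, level 2).
Iteration 3: level < 2 fails for all current rows; recursion stops.
SUM(level) = 0 + 1 + 1 + 2 + 2 + 2 = 8.

8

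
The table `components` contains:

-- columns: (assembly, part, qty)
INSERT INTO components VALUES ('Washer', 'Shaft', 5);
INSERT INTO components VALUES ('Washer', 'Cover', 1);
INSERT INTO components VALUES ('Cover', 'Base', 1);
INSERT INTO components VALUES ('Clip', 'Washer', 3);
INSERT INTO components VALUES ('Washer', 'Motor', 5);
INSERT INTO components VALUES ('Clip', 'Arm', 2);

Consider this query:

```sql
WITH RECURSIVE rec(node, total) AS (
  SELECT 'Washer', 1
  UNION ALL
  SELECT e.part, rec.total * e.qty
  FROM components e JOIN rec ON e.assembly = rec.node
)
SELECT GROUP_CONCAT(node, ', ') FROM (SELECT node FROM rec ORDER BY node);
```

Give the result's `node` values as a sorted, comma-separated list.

Base, Cover, Motor, Shaft, Washer

Base: (Washer, total=1).
Iteration 1: components of {Washer} -> Cover = 1*1 = 1, Motor = 1*5 = 5, Shaft = 1*5 = 5.
Iteration 2: components of {Cover,Motor,Shaft} -> Base = 1*1 = 1.
Iteration 3: no further components; recursion stops.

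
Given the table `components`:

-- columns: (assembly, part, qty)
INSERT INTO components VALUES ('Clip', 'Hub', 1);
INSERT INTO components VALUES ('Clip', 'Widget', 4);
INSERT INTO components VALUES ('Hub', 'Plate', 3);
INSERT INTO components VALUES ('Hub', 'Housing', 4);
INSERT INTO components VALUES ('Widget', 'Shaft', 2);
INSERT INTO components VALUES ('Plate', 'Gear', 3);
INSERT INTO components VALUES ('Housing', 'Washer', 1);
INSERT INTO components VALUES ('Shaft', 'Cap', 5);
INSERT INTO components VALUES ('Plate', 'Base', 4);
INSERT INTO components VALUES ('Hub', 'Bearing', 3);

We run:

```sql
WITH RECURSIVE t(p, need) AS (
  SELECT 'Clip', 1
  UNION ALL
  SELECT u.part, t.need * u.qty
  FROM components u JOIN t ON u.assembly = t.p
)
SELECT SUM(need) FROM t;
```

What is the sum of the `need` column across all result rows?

89

Base: (Clip, need=1).
Iteration 1: components of {Clip} -> Hub = 1*1 = 1, Widget = 1*4 = 4.
Iteration 2: components of {Hub,Widget} -> Bearing = 1*3 = 3, Housing = 1*4 = 4, Plate = 1*3 = 3, Shaft = 4*2 = 8.
Iteration 3: components of {Bearing,Housing,Plate,Shaft} -> Base = 3*4 = 12, Cap = 8*5 = 40, Gear = 3*3 = 9, Washer = 4*1 = 4.
Iteration 4: no further components; recursion stops.
SUM(need) = 1 + 1 + 4 + 3 + 4 + 3 + 8 + 9 + 12 + 4 + 40 = 89.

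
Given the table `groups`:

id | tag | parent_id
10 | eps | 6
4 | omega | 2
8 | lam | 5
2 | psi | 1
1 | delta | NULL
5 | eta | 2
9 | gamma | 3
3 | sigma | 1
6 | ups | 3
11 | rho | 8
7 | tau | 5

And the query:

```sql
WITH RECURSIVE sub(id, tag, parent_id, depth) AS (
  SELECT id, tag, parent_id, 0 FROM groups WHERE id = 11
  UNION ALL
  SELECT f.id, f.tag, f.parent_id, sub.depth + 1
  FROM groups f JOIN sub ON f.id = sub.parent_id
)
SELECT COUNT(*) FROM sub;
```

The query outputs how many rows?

Base: id=11 (rho), parent_id=8, depth 0.
Iteration 1: join on id=8 -> lam (id 8, parent_id=5, depth 1).
Iteration 2: join on id=5 -> eta (id 5, parent_id=2, depth 2).
Iteration 3: join on id=2 -> psi (id 2, parent_id=1, depth 3).
Iteration 4: join on id=1 -> delta (id 1, parent_id=NULL, depth 4).
Iteration 5: parent_id is NULL; no match; recursion stops.
Total rows emitted: 5.

5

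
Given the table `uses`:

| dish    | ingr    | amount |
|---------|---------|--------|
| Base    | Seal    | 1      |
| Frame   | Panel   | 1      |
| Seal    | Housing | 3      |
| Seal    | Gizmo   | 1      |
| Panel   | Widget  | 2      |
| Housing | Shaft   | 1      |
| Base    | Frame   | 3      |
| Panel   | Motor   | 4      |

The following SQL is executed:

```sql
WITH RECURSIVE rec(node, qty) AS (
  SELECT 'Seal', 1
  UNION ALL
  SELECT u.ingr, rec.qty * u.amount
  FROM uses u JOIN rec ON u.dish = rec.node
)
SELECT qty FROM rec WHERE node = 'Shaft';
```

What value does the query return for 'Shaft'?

3

Base: (Seal, qty=1).
Iteration 1: components of {Seal} -> Gizmo = 1*1 = 1, Housing = 1*3 = 3.
Iteration 2: components of {Gizmo,Housing} -> Shaft = 3*1 = 3.
Iteration 3: no further components; recursion stops.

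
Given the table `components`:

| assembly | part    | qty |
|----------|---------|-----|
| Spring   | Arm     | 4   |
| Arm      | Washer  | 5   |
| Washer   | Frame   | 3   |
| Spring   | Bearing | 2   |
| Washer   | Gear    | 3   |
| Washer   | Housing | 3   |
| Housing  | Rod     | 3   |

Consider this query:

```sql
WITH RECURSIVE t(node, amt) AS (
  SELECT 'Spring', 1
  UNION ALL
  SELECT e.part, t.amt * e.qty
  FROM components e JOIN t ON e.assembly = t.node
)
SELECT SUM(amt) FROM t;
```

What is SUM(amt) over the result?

Base: (Spring, amt=1).
Iteration 1: components of {Spring} -> Arm = 1*4 = 4, Bearing = 1*2 = 2.
Iteration 2: components of {Arm,Bearing} -> Washer = 4*5 = 20.
Iteration 3: components of {Washer} -> Frame = 20*3 = 60, Gear = 20*3 = 60, Housing = 20*3 = 60.
Iteration 4: components of {Frame,Gear,Housing} -> Rod = 60*3 = 180.
Iteration 5: no further components; recursion stops.
SUM(amt) = 1 + 4 + 2 + 20 + 60 + 60 + 60 + 180 = 387.

387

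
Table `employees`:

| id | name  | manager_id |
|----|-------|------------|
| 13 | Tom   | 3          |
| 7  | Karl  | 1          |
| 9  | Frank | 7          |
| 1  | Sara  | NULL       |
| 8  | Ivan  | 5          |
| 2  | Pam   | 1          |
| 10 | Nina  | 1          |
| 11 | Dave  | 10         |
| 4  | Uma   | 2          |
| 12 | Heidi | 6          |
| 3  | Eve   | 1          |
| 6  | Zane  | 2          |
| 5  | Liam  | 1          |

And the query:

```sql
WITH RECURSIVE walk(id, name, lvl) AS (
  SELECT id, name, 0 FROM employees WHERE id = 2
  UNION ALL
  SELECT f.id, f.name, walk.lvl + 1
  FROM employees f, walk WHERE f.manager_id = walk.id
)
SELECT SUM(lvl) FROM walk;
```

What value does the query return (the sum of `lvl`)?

4

Base: id=2 (Pam) at lvl 0.
Iteration 1: rows with manager_id in {2} -> Uma (id 4, lvl 1), Zane (id 6, lvl 1).
Iteration 2: rows with manager_id in {4,6} -> Heidi (id 12, lvl 2).
Iteration 3: no rows with manager_id in {12}; recursion stops.
SUM(lvl) = 0 + 1 + 1 + 2 = 4.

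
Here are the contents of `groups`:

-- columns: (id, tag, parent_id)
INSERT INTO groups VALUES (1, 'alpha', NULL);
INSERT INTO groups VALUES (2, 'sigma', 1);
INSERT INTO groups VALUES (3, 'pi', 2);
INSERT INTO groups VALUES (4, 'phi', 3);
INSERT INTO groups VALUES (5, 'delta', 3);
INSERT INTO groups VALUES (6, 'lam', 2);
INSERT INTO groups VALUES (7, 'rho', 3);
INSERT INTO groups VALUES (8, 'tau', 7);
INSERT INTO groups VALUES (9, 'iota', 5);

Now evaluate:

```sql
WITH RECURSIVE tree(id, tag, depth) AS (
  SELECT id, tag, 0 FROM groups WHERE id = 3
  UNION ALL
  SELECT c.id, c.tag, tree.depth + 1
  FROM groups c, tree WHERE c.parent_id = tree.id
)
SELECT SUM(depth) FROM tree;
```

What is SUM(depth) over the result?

7

Base: id=3 (pi) at depth 0.
Iteration 1: rows with parent_id in {3} -> phi (id 4, depth 1), delta (id 5, depth 1), rho (id 7, depth 1).
Iteration 2: rows with parent_id in {4,5,7} -> tau (id 8, depth 2), iota (id 9, depth 2).
Iteration 3: no rows with parent_id in {8,9}; recursion stops.
SUM(depth) = 0 + 1 + 1 + 1 + 2 + 2 = 7.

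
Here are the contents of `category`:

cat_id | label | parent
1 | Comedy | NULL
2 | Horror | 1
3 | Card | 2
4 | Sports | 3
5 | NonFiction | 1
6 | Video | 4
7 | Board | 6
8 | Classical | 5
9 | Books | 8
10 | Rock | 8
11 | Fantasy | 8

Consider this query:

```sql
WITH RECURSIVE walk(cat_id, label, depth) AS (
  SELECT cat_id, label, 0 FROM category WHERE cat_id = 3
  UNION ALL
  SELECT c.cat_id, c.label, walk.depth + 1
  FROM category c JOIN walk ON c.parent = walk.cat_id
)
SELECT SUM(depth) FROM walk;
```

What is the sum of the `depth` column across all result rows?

Base: cat_id=3 (Card) at depth 0.
Iteration 1: rows with parent in {3} -> Sports (id 4, depth 1).
Iteration 2: rows with parent in {4} -> Video (id 6, depth 2).
Iteration 3: rows with parent in {6} -> Board (id 7, depth 3).
Iteration 4: no rows with parent in {7}; recursion stops.
SUM(depth) = 0 + 1 + 2 + 3 = 6.

6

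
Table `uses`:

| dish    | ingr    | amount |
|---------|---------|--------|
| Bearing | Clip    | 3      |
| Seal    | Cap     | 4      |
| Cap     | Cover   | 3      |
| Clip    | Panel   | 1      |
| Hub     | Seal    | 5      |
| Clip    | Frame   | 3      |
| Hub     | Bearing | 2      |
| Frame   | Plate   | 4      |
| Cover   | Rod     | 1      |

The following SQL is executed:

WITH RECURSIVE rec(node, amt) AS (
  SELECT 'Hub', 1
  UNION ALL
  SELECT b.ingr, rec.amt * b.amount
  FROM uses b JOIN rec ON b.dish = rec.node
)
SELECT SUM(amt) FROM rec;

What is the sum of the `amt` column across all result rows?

250

Base: (Hub, amt=1).
Iteration 1: components of {Hub} -> Bearing = 1*2 = 2, Seal = 1*5 = 5.
Iteration 2: components of {Bearing,Seal} -> Cap = 5*4 = 20, Clip = 2*3 = 6.
Iteration 3: components of {Cap,Clip} -> Cover = 20*3 = 60, Frame = 6*3 = 18, Panel = 6*1 = 6.
Iteration 4: components of {Cover,Frame,Panel} -> Plate = 18*4 = 72, Rod = 60*1 = 60.
Iteration 5: no further components; recursion stops.
SUM(amt) = 1 + 2 + 5 + 6 + 20 + 6 + 18 + 60 + 72 + 60 = 250.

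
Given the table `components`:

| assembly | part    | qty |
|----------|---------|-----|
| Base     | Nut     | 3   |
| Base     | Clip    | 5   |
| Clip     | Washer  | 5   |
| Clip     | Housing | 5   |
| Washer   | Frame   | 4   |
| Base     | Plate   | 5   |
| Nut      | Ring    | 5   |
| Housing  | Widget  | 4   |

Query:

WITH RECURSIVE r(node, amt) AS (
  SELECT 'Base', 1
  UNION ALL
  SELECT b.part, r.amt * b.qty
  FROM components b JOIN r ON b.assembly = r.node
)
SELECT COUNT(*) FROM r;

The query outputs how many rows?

Base: (Base, amt=1).
Iteration 1: components of {Base} -> Clip = 1*5 = 5, Nut = 1*3 = 3, Plate = 1*5 = 5.
Iteration 2: components of {Clip,Nut,Plate} -> Housing = 5*5 = 25, Ring = 3*5 = 15, Washer = 5*5 = 25.
Iteration 3: components of {Housing,Ring,Washer} -> Frame = 25*4 = 100, Widget = 25*4 = 100.
Iteration 4: no further components; recursion stops.
Total rows emitted: 9.

9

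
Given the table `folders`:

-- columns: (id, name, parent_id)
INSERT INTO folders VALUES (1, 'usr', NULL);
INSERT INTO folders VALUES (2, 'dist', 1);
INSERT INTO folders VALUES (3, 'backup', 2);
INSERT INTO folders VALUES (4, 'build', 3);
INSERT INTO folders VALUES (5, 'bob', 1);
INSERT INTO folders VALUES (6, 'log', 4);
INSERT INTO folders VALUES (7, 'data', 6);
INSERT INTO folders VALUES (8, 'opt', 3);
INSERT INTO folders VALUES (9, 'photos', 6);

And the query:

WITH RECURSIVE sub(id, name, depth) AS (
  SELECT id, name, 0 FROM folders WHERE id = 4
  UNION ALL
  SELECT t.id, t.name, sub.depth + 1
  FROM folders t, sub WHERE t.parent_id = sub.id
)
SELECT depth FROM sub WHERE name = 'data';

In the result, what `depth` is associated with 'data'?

2

Base: id=4 (build) at depth 0.
Iteration 1: rows with parent_id in {4} -> log (id 6, depth 1).
Iteration 2: rows with parent_id in {6} -> data (id 7, depth 2), photos (id 9, depth 2).
Iteration 3: no rows with parent_id in {7,9}; recursion stops.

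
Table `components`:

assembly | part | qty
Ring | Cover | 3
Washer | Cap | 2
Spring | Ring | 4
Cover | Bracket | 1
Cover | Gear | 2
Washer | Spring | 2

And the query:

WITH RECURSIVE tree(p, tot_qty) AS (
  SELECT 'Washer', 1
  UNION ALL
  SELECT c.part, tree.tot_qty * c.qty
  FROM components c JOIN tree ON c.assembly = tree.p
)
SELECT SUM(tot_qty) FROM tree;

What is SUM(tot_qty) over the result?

109

Base: (Washer, tot_qty=1).
Iteration 1: components of {Washer} -> Cap = 1*2 = 2, Spring = 1*2 = 2.
Iteration 2: components of {Cap,Spring} -> Ring = 2*4 = 8.
Iteration 3: components of {Ring} -> Cover = 8*3 = 24.
Iteration 4: components of {Cover} -> Bracket = 24*1 = 24, Gear = 24*2 = 48.
Iteration 5: no further components; recursion stops.
SUM(tot_qty) = 1 + 2 + 2 + 8 + 24 + 48 + 24 = 109.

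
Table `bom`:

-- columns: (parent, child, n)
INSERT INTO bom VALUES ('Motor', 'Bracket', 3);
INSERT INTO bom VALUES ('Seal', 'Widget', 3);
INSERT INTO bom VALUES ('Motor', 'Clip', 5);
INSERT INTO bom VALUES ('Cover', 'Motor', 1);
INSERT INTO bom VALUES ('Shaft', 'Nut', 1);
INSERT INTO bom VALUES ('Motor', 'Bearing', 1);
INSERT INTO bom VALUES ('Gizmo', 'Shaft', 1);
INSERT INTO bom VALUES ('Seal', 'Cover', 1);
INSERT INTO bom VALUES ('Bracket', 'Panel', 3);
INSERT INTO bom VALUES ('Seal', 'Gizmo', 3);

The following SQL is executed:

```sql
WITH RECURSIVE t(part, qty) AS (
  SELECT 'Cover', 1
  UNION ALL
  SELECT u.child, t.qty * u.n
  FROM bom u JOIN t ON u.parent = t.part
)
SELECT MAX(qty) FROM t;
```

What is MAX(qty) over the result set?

9

Base: (Cover, qty=1).
Iteration 1: components of {Cover} -> Motor = 1*1 = 1.
Iteration 2: components of {Motor} -> Bearing = 1*1 = 1, Bracket = 1*3 = 3, Clip = 1*5 = 5.
Iteration 3: components of {Bearing,Bracket,Clip} -> Panel = 3*3 = 9.
Iteration 4: no further components; recursion stops.
qty values: 1, 1, 1, 3, 5, 9; the maximum is 9.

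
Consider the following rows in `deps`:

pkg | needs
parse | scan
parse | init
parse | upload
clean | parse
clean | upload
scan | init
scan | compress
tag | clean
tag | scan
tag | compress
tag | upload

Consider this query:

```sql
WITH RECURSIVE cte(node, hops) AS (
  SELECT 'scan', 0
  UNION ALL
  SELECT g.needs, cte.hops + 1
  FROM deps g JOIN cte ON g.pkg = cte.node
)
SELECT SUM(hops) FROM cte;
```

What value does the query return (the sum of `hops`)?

2

Base: (scan, hops=0).
Iteration 1: edges from {scan} -> (compress, hops=1), (init, hops=1).
Iteration 2: no outgoing edges from {compress,init}; recursion stops.
SUM(hops) = 0 + 1 + 1 = 2.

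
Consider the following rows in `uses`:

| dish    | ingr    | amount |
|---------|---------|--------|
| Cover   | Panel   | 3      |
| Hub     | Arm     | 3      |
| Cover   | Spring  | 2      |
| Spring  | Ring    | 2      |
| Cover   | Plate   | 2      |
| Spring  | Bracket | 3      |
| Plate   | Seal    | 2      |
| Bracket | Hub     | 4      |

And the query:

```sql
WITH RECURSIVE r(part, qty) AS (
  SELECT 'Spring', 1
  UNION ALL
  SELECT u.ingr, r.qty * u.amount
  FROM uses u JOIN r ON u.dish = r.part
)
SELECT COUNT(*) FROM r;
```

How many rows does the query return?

5

Base: (Spring, qty=1).
Iteration 1: components of {Spring} -> Bracket = 1*3 = 3, Ring = 1*2 = 2.
Iteration 2: components of {Bracket,Ring} -> Hub = 3*4 = 12.
Iteration 3: components of {Hub} -> Arm = 12*3 = 36.
Iteration 4: no further components; recursion stops.
Total rows emitted: 5.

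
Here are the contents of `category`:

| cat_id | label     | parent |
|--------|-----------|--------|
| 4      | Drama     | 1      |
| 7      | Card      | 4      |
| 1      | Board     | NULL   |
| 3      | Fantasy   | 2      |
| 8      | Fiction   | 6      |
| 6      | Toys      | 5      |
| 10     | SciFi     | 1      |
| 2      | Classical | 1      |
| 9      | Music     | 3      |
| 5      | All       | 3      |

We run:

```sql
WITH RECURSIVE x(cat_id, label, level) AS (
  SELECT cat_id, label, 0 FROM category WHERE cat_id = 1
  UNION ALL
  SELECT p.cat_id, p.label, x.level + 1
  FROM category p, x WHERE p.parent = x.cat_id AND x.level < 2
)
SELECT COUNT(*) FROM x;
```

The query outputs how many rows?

Base: cat_id=1 (Board) at level 0.
Iteration 1: rows with parent in {1} -> Classical (id 2, level 1), Drama (id 4, level 1), SciFi (id 10, level 1).
Iteration 2: rows with parent in {2,4,10} -> Fantasy (id 3, level 2), Card (id 7, level 2).
Iteration 3: level < 2 fails for all current rows; recursion stops.
Total rows emitted: 6.

6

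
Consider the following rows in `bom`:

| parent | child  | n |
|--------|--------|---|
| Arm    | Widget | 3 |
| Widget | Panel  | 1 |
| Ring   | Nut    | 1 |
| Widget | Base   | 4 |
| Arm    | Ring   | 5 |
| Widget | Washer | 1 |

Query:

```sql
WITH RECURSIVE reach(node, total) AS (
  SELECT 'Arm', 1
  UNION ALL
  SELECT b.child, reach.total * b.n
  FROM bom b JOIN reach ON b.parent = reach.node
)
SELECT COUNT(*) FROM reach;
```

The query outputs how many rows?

7

Base: (Arm, total=1).
Iteration 1: components of {Arm} -> Ring = 1*5 = 5, Widget = 1*3 = 3.
Iteration 2: components of {Ring,Widget} -> Base = 3*4 = 12, Nut = 5*1 = 5, Panel = 3*1 = 3, Washer = 3*1 = 3.
Iteration 3: no further components; recursion stops.
Total rows emitted: 7.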